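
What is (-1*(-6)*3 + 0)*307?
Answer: 5526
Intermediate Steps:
(-1*(-6)*3 + 0)*307 = (6*3 + 0)*307 = (18 + 0)*307 = 18*307 = 5526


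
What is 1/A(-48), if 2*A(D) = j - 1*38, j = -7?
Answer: -2/45 ≈ -0.044444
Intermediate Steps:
A(D) = -45/2 (A(D) = (-7 - 1*38)/2 = (-7 - 38)/2 = (½)*(-45) = -45/2)
1/A(-48) = 1/(-45/2) = -2/45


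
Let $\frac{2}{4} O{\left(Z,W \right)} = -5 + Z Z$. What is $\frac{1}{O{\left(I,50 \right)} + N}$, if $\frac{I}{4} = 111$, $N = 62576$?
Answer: $\frac{1}{456838} \approx 2.189 \cdot 10^{-6}$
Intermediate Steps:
$I = 444$ ($I = 4 \cdot 111 = 444$)
$O{\left(Z,W \right)} = -10 + 2 Z^{2}$ ($O{\left(Z,W \right)} = 2 \left(-5 + Z Z\right) = 2 \left(-5 + Z^{2}\right) = -10 + 2 Z^{2}$)
$\frac{1}{O{\left(I,50 \right)} + N} = \frac{1}{\left(-10 + 2 \cdot 444^{2}\right) + 62576} = \frac{1}{\left(-10 + 2 \cdot 197136\right) + 62576} = \frac{1}{\left(-10 + 394272\right) + 62576} = \frac{1}{394262 + 62576} = \frac{1}{456838}$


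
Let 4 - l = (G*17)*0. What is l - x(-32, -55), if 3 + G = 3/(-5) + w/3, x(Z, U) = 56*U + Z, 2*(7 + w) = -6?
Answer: 3116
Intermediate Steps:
w = -10 (w = -7 + (½)*(-6) = -7 - 3 = -10)
x(Z, U) = Z + 56*U
G = -104/15 (G = -3 + (3/(-5) - 10/3) = -3 + (3*(-⅕) - 10*⅓) = -3 + (-⅗ - 10/3) = -3 - 59/15 = -104/15 ≈ -6.9333)
l = 4 (l = 4 - (-104/15*17)*0 = 4 - (-1768)*0/15 = 4 - 1*0 = 4 + 0 = 4)
l - x(-32, -55) = 4 - (-32 + 56*(-55)) = 4 - (-32 - 3080) = 4 - 1*(-3112) = 4 + 3112 = 3116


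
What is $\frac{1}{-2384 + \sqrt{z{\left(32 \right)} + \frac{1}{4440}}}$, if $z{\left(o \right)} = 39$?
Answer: $- \frac{10584960}{25234371479} - \frac{2 \sqrt{192208710}}{25234371479} \approx -0.00042056$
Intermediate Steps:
$\frac{1}{-2384 + \sqrt{z{\left(32 \right)} + \frac{1}{4440}}} = \frac{1}{-2384 + \sqrt{39 + \frac{1}{4440}}} = \frac{1}{-2384 + \sqrt{\frac{173161}{4440}}} = \frac{1}{-2384 + \frac{\sqrt{192208710}}{2220}}$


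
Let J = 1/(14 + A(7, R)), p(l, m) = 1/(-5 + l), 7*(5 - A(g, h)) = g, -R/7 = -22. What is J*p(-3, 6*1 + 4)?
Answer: -1/144 ≈ -0.0069444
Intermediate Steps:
R = 154 (R = -7*(-22) = 154)
A(g, h) = 5 - g/7
J = 1/18 (J = 1/(14 + (5 - ⅐*7)) = 1/(14 + (5 - 1)) = 1/(14 + 4) = 1/18 ≈ 0.055556)
J*p(-3, 6*1 + 4) = 1/(18*(-5 - 3)) = (1/18)/(-8) = (1/18)*(-⅛) = -1/144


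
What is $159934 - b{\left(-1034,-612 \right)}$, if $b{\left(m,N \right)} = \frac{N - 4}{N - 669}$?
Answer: $\frac{29267834}{183} \approx 1.5993 \cdot 10^{5}$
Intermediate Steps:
$b{\left(m,N \right)} = \frac{-4 + N}{-669 + N}$
$159934 - b{\left(-1034,-612 \right)} = 159934 - \frac{-4 - 612}{-669 - 612} = 159934 - \frac{1}{-1281} \left(-616\right) = 159934 - \left(- \frac{1}{1281}\right) \left(-616\right) = 159934 - \frac{88}{183} = \frac{29267834}{183}$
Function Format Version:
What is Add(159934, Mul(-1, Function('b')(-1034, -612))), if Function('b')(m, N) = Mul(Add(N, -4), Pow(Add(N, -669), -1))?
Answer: Rational(29267834, 183) ≈ 1.5993e+5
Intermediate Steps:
Function('b')(m, N) = Mul(Pow(Add(-669, N), -1), Add(-4, N)) (Function('b')(m, N) = Mul(Add(-4, N), Pow(Add(-669, N), -1)) = Mul(Pow(Add(-669, N), -1), Add(-4, N)))
Add(159934, Mul(-1, Function('b')(-1034, -612))) = Add(159934, Mul(-1, Mul(Pow(Add(-669, -612), -1), Add(-4, -612)))) = Add(159934, Mul(-1, Mul(Pow(-1281, -1), -616))) = Add(159934, Mul(-1, Mul(Rational(-1, 1281), -616))) = Add(159934, Mul(-1, Rational(88, 183))) = Add(159934, Rational(-88, 183)) = Rational(29267834, 183)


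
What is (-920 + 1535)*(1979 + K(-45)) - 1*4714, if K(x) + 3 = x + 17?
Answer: 1193306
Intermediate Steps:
K(x) = 14 + x (K(x) = -3 + (x + 17) = -3 + (17 + x) = 14 + x)
(-920 + 1535)*(1979 + K(-45)) - 1*4714 = (-920 + 1535)*(1979 + (14 - 45)) - 1*4714 = 615*(1979 - 31) - 4714 = 615*1948 - 4714 = 1198020 - 4714 = 1193306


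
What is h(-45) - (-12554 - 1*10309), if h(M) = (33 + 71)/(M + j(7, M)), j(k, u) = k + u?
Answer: 1897525/83 ≈ 22862.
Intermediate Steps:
h(M) = 104/(7 + 2*M) (h(M) = (33 + 71)/(M + (7 + M)) = 104/(7 + 2*M))
h(-45) - (-12554 - 1*10309) = 104/(7 + 2*(-45)) - (-12554 - 1*10309) = 104/(7 - 90) - (-12554 - 10309) = 104/(-83) - 1*(-22863) = 104*(-1/83) + 22863 = -104/83 + 22863 = 1897525/83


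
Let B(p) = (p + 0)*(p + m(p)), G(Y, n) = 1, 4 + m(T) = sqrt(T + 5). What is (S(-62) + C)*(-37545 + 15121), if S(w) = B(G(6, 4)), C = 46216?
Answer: -1036280312 - 22424*sqrt(6) ≈ -1.0363e+9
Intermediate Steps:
m(T) = -4 + sqrt(5 + T) (m(T) = -4 + sqrt(T + 5) = -4 + sqrt(5 + T))
B(p) = p*(-4 + p + sqrt(5 + p)) (B(p) = (p + 0)*(p + (-4 + sqrt(5 + p))) = p*(-4 + p + sqrt(5 + p)))
S(w) = -3 + sqrt(6) (S(w) = 1*(-4 + 1 + sqrt(5 + 1)) = 1*(-4 + 1 + sqrt(6)) = 1*(-3 + sqrt(6)) = -3 + sqrt(6))
(S(-62) + C)*(-37545 + 15121) = ((-3 + sqrt(6)) + 46216)*(-37545 + 15121) = (46213 + sqrt(6))*(-22424) = -1036280312 - 22424*sqrt(6)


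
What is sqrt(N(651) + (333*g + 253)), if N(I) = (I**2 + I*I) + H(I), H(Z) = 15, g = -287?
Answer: sqrt(752299) ≈ 867.35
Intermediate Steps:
N(I) = 15 + 2*I**2 (N(I) = (I**2 + I*I) + 15 = (I**2 + I**2) + 15 = 2*I**2 + 15 = 15 + 2*I**2)
sqrt(N(651) + (333*g + 253)) = sqrt((15 + 2*651**2) + (333*(-287) + 253)) = sqrt((15 + 2*423801) + (-95571 + 253)) = sqrt((15 + 847602) - 95318) = sqrt(847617 - 95318) = sqrt(752299)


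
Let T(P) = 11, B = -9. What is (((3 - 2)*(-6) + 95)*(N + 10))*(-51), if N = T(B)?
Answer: -95319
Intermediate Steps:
N = 11
(((3 - 2)*(-6) + 95)*(N + 10))*(-51) = (((3 - 2)*(-6) + 95)*(11 + 10))*(-51) = ((1*(-6) + 95)*21)*(-51) = ((-6 + 95)*21)*(-51) = (89*21)*(-51) = 1869*(-51) = -95319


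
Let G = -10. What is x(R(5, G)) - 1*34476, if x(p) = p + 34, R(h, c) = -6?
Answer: -34448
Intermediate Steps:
x(p) = 34 + p
x(R(5, G)) - 1*34476 = (34 - 6) - 1*34476 = 28 - 34476 = -34448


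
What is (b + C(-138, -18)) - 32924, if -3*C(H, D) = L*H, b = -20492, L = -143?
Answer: -59994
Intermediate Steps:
C(H, D) = 143*H/3 (C(H, D) = -(-143)*H/3 = 143*H/3)
(b + C(-138, -18)) - 32924 = (-20492 + (143/3)*(-138)) - 32924 = (-20492 - 6578) - 32924 = -27070 - 32924 = -59994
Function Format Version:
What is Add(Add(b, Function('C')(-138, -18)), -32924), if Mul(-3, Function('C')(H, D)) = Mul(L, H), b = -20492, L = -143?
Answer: -59994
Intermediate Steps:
Function('C')(H, D) = Mul(Rational(143, 3), H) (Function('C')(H, D) = Mul(Rational(-1, 3), Mul(-143, H)) = Mul(Rational(143, 3), H))
Add(Add(b, Function('C')(-138, -18)), -32924) = Add(Add(-20492, Mul(Rational(143, 3), -138)), -32924) = Add(Add(-20492, -6578), -32924) = Add(-27070, -32924) = -59994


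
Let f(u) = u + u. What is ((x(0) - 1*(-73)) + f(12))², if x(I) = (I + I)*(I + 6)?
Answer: 9409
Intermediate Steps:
x(I) = 2*I*(6 + I) (x(I) = (2*I)*(6 + I) = 2*I*(6 + I))
f(u) = 2*u
((x(0) - 1*(-73)) + f(12))² = ((2*0*(6 + 0) - 1*(-73)) + 2*12)² = ((2*0*6 + 73) + 24)² = ((0 + 73) + 24)² = (73 + 24)² = 97² = 9409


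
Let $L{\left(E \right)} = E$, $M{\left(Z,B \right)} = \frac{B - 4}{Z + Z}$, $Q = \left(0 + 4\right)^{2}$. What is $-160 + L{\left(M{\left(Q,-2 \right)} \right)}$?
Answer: $- \frac{2563}{16} \approx -160.19$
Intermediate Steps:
$Q = 16$ ($Q = 4^{2} = 16$)
$M{\left(Z,B \right)} = \frac{-4 + B}{2 Z}$
$-160 + L{\left(M{\left(Q,-2 \right)} \right)} = -160 + \frac{-4 - 2}{2 \cdot 16} = -160 + \frac{1}{2} \cdot \frac{1}{16} \left(-6\right) = -160 - \frac{3}{16} = - \frac{2563}{16}$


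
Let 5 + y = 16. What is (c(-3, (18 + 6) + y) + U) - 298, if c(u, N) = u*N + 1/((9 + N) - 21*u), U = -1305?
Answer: -182755/107 ≈ -1708.0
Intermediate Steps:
y = 11 (y = -5 + 16 = 11)
c(u, N) = 1/(9 + N - 21*u) + N*u (c(u, N) = N*u + 1/(9 + N - 21*u) = 1/(9 + N - 21*u) + N*u)
(c(-3, (18 + 6) + y) + U) - 298 = ((1 - 3*((18 + 6) + 11)² - 21*((18 + 6) + 11)*(-3)² + 9*((18 + 6) + 11)*(-3))/(9 + ((18 + 6) + 11) - 21*(-3)) - 1305) - 298 = ((1 - 3*(24 + 11)² - 21*(24 + 11)*9 + 9*(24 + 11)*(-3))/(9 + (24 + 11) + 63) - 1305) - 298 = ((1 - 3*35² - 21*35*9 + 9*35*(-3))/(9 + 35 + 63) - 1305) - 298 = ((1 - 3*1225 - 6615 - 945)/107 - 1305) - 298 = ((1 - 3675 - 6615 - 945)/107 - 1305) - 298 = ((1/107)*(-11234) - 1305) - 298 = (-11234/107 - 1305) - 298 = -150869/107 - 298 = -182755/107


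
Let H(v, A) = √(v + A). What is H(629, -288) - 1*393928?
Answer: -393928 + √341 ≈ -3.9391e+5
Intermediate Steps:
H(v, A) = √(A + v)
H(629, -288) - 1*393928 = √(-288 + 629) - 1*393928 = √341 - 393928 = -393928 + √341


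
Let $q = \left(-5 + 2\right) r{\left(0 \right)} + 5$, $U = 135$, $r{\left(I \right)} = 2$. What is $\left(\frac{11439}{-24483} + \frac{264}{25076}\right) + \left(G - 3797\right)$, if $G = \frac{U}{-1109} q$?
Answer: $- \frac{215452779799781}{56737891681} \approx -3797.3$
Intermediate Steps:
$q = -1$ ($q = \left(-5 + 2\right) 2 + 5 = \left(-3\right) 2 + 5 = -6 + 5 = -1$)
$G = \frac{135}{1109}$ ($G = \frac{135}{-1109} \left(-1\right) = 135 \left(- \frac{1}{1109}\right) \left(-1\right) = \left(- \frac{135}{1109}\right) \left(-1\right) = \frac{135}{1109} \approx 0.12173$)
$\left(\frac{11439}{-24483} + \frac{264}{25076}\right) + \left(G - 3797\right) = \left(\frac{11439}{-24483} + \frac{264}{25076}\right) + \left(\frac{135}{1109} - 3797\right) = \left(11439 \left(- \frac{1}{24483}\right) + 264 \cdot \frac{1}{25076}\right) - \frac{4210738}{1109} = \left(- \frac{3813}{8161} + \frac{66}{6269}\right) - \frac{4210738}{1109} = - \frac{23365071}{51161309} - \frac{4210738}{1109} = - \frac{215452779799781}{56737891681}$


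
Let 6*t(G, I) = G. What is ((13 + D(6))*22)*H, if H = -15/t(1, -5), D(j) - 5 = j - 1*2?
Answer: -43560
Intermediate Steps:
D(j) = 3 + j (D(j) = 5 + (j - 1*2) = 5 + (j - 2) = 5 + (-2 + j) = 3 + j)
t(G, I) = G/6
H = -90 (H = -15/((1/6)*1) = -15/1/6 = -15*6 = -90)
((13 + D(6))*22)*H = ((13 + (3 + 6))*22)*(-90) = ((13 + 9)*22)*(-90) = (22*22)*(-90) = 484*(-90) = -43560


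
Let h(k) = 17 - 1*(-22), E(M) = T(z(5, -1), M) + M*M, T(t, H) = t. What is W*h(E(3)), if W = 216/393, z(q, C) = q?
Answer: 2808/131 ≈ 21.435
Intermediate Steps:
W = 72/131 (W = 216*(1/393) = 72/131 ≈ 0.54962)
E(M) = 5 + M² (E(M) = 5 + M*M = 5 + M²)
h(k) = 39 (h(k) = 17 + 22 = 39)
W*h(E(3)) = (72/131)*39 = 2808/131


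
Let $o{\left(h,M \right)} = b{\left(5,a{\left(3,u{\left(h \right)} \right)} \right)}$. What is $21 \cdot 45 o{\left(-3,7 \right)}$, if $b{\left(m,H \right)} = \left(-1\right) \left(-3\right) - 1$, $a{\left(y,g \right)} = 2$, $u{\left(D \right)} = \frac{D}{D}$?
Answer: $1890$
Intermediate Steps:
$u{\left(D \right)} = 1$
$b{\left(m,H \right)} = 2$ ($b{\left(m,H \right)} = 3 - 1 = 2$)
$o{\left(h,M \right)} = 2$
$21 \cdot 45 o{\left(-3,7 \right)} = 21 \cdot 45 \cdot 2 = 945 \cdot 2 = 1890$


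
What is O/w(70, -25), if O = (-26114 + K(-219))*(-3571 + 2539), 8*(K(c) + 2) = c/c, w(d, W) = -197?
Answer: -26951583/197 ≈ -1.3681e+5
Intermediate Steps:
K(c) = -15/8 (K(c) = -2 + (c/c)/8 = -2 + (⅛)*1 = -2 + ⅛ = -15/8)
O = 26951583 (O = (-26114 - 15/8)*(-3571 + 2539) = -208927/8*(-1032) = 26951583)
O/w(70, -25) = 26951583/(-197) = 26951583*(-1/197) = -26951583/197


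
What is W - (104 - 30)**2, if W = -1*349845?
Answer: -355321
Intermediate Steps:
W = -349845
W - (104 - 30)**2 = -349845 - (104 - 30)**2 = -349845 - 1*74**2 = -349845 - 1*5476 = -349845 - 5476 = -355321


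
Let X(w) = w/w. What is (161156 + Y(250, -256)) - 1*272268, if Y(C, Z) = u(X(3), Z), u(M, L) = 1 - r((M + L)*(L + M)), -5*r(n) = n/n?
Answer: -555554/5 ≈ -1.1111e+5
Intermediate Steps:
r(n) = -⅕ (r(n) = -n/(5*n) = -⅕*1 = -⅕)
X(w) = 1
u(M, L) = 6/5 (u(M, L) = 1 - 1*(-⅕) = 1 + ⅕ = 6/5)
Y(C, Z) = 6/5
(161156 + Y(250, -256)) - 1*272268 = (161156 + 6/5) - 1*272268 = 805786/5 - 272268 = -555554/5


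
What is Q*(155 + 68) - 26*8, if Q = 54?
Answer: 11834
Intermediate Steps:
Q*(155 + 68) - 26*8 = 54*(155 + 68) - 26*8 = 54*223 - 208 = 12042 - 208 = 11834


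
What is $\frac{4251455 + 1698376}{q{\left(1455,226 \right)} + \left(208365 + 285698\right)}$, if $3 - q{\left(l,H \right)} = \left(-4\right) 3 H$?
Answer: $\frac{5949831}{496778} \approx 11.977$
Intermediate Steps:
$q{\left(l,H \right)} = 3 + 12 H$ ($q{\left(l,H \right)} = 3 - \left(-4\right) 3 H = 3 - - 12 H = 3 + 12 H$)
$\frac{4251455 + 1698376}{q{\left(1455,226 \right)} + \left(208365 + 285698\right)} = \frac{4251455 + 1698376}{\left(3 + 12 \cdot 226\right) + \left(208365 + 285698\right)} = \frac{5949831}{\left(3 + 2712\right) + 494063} = \frac{5949831}{2715 + 494063} = \frac{5949831}{496778}$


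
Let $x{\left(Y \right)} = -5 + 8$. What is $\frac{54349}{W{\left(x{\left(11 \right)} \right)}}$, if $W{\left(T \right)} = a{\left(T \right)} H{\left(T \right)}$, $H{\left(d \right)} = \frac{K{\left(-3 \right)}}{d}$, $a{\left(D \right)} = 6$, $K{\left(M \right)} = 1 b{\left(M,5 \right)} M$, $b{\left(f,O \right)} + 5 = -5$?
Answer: $\frac{54349}{60} \approx 905.82$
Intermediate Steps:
$b{\left(f,O \right)} = -10$ ($b{\left(f,O \right)} = -5 - 5 = -10$)
$x{\left(Y \right)} = 3$
$K{\left(M \right)} = - 10 M$ ($K{\left(M \right)} = 1 \left(-10\right) M = - 10 M$)
$H{\left(d \right)} = \frac{30}{d}$ ($H{\left(d \right)} = \frac{\left(-10\right) \left(-3\right)}{d} = \frac{30}{d}$)
$W{\left(T \right)} = \frac{180}{T}$ ($W{\left(T \right)} = 6 \frac{30}{T} = \frac{180}{T}$)
$\frac{54349}{W{\left(x{\left(11 \right)} \right)}} = \frac{54349}{180 \cdot \frac{1}{3}} = \frac{54349}{60}$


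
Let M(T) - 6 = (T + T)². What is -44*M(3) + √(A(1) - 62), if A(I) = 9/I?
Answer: -1848 + I*√53 ≈ -1848.0 + 7.2801*I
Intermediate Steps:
M(T) = 6 + 4*T² (M(T) = 6 + (T + T)² = 6 + (2*T)² = 6 + 4*T²)
-44*M(3) + √(A(1) - 62) = -44*(6 + 4*3²) + √(9/1 - 62) = -44*(6 + 4*9) + √(9*1 - 62) = -44*(6 + 36) + √(9 - 62) = -44*42 + √(-53) = -1848 + I*√53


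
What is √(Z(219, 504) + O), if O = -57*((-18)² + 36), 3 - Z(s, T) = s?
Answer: 144*I ≈ 144.0*I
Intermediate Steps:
Z(s, T) = 3 - s
O = -20520 (O = -57*(324 + 36) = -57*360 = -20520)
√(Z(219, 504) + O) = √((3 - 1*219) - 20520) = √((3 - 219) - 20520) = √(-216 - 20520) = √(-20736) = 144*I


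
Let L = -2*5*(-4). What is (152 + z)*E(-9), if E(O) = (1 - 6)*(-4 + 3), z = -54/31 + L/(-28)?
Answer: 161480/217 ≈ 744.15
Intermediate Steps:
L = 40 (L = -10*(-4) = 40)
z = -688/217 (z = -54/31 + 40/(-28) = -54*1/31 + 40*(-1/28) = -54/31 - 10/7 = -688/217 ≈ -3.1705)
E(O) = 5 (E(O) = -5*(-1) = 5)
(152 + z)*E(-9) = (152 - 688/217)*5 = (32296/217)*5 = 161480/217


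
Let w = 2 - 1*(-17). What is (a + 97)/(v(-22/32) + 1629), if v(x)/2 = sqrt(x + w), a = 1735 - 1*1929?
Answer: -632052/10614271 + 194*sqrt(293)/10614271 ≈ -0.059234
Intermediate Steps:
a = -194 (a = 1735 - 1929 = -194)
w = 19 (w = 2 + 17 = 19)
v(x) = 2*sqrt(19 + x) (v(x) = 2*sqrt(x + 19) = 2*sqrt(19 + x))
(a + 97)/(v(-22/32) + 1629) = (-194 + 97)/(2*sqrt(19 - 22/32) + 1629) = -97/(2*sqrt(19 - 22*1/32) + 1629) = -97/(2*sqrt(19 - 11/16) + 1629) = -97/(2*sqrt(293/16) + 1629) = -97/(2*(sqrt(293)/4) + 1629) = -97/(sqrt(293)/2 + 1629) = -97/(1629 + sqrt(293)/2)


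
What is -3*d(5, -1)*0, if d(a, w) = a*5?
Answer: 0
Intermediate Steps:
d(a, w) = 5*a
-3*d(5, -1)*0 = -15*5*0 = -3*25*0 = -75*0 = 0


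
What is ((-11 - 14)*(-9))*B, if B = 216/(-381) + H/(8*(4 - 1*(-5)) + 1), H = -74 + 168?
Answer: 1503450/9271 ≈ 162.17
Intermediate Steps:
H = 94
B = 6682/9271 (B = 216/(-381) + 94/(8*(4 - 1*(-5)) + 1) = 216*(-1/381) + 94/(8*(4 + 5) + 1) = -72/127 + 94/(8*9 + 1) = -72/127 + 94/(72 + 1) = -72/127 + 94/73 = 6682/9271 ≈ 0.72074)
((-11 - 14)*(-9))*B = ((-11 - 14)*(-9))*(6682/9271) = -25*(-9)*(6682/9271) = 225*(6682/9271) = 1503450/9271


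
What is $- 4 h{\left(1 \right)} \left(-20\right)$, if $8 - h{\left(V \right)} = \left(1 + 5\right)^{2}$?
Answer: $-2240$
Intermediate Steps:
$h{\left(V \right)} = -28$ ($h{\left(V \right)} = 8 - \left(1 + 5\right)^{2} = 8 - 6^{2} = 8 - 36 = -28$)
$- 4 h{\left(1 \right)} \left(-20\right) = \left(-4\right) \left(-28\right) \left(-20\right) = 112 \left(-20\right) = -2240$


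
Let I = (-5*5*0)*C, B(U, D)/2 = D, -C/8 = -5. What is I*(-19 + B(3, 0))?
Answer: 0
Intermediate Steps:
C = 40 (C = -8*(-5) = 40)
B(U, D) = 2*D
I = 0 (I = (-5*5*0)*40 = -25*0*40 = 0*40 = 0)
I*(-19 + B(3, 0)) = 0*(-19 + 2*0) = 0*(-19 + 0) = 0*(-19) = 0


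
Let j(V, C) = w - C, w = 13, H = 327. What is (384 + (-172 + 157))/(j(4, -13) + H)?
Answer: 369/353 ≈ 1.0453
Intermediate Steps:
j(V, C) = 13 - C
(384 + (-172 + 157))/(j(4, -13) + H) = (384 + (-172 + 157))/((13 - 1*(-13)) + 327) = (384 - 15)/((13 + 13) + 327) = 369/(26 + 327) = 369/353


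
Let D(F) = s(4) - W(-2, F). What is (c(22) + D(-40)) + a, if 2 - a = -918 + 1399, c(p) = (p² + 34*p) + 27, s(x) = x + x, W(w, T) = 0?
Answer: 788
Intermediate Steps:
s(x) = 2*x
c(p) = 27 + p² + 34*p
D(F) = 8 (D(F) = 2*4 - 1*0 = 8 + 0 = 8)
a = -479 (a = 2 - (-918 + 1399) = 2 - 1*481 = 2 - 481 = -479)
(c(22) + D(-40)) + a = ((27 + 22² + 34*22) + 8) - 479 = ((27 + 484 + 748) + 8) - 479 = (1259 + 8) - 479 = 1267 - 479 = 788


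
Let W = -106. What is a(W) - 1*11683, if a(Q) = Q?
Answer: -11789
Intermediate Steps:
a(W) - 1*11683 = -106 - 1*11683 = -106 - 11683 = -11789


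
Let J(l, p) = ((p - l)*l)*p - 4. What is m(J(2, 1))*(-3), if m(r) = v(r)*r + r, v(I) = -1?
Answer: 0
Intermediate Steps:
J(l, p) = -4 + l*p*(p - l) (J(l, p) = (l*(p - l))*p - 4 = l*p*(p - l) - 4 = -4 + l*p*(p - l))
m(r) = 0 (m(r) = -r + r = 0)
m(J(2, 1))*(-3) = 0*(-3) = 0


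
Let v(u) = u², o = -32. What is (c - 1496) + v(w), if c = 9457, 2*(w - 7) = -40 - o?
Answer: 7970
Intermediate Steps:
w = 3 (w = 7 + (-40 - 1*(-32))/2 = 7 + (-40 + 32)/2 = 7 + (½)*(-8) = 7 - 4 = 3)
(c - 1496) + v(w) = (9457 - 1496) + 3² = 7961 + 9 = 7970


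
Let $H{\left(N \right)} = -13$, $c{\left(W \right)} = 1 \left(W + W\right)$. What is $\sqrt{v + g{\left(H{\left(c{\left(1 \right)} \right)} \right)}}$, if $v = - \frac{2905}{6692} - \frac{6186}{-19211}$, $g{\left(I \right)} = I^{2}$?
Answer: $\frac{\sqrt{14241452297277395}}{9182858} \approx 12.996$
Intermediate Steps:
$c{\left(W \right)} = 2 W$ ($c{\left(W \right)} = 1 \cdot 2 W = 2 W$)
$v = - \frac{2058749}{18365716}$ ($v = \left(-2905\right) \frac{1}{6692} - - \frac{6186}{19211} = - \frac{415}{956} + \frac{6186}{19211} = - \frac{2058749}{18365716} \approx -0.1121$)
$\sqrt{v + g{\left(H{\left(c{\left(1 \right)} \right)} \right)}} = \sqrt{- \frac{2058749}{18365716} + \left(-13\right)^{2}} = \sqrt{- \frac{2058749}{18365716} + 169} = \sqrt{\frac{3101747255}{18365716}} = \frac{\sqrt{14241452297277395}}{9182858}$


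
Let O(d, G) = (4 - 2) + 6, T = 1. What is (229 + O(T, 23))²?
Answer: 56169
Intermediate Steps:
O(d, G) = 8 (O(d, G) = 2 + 6 = 8)
(229 + O(T, 23))² = (229 + 8)² = 237² = 56169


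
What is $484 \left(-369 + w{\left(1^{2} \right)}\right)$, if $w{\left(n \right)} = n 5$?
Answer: $-176176$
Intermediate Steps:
$w{\left(n \right)} = 5 n$
$484 \left(-369 + w{\left(1^{2} \right)}\right) = 484 \left(-369 + 5 \cdot 1^{2}\right) = 484 \left(-369 + 5 \cdot 1\right) = 484 \left(-369 + 5\right) = 484 \left(-364\right) = -176176$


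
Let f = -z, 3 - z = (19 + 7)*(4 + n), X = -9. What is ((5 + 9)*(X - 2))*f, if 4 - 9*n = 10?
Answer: -38654/3 ≈ -12885.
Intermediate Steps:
n = -⅔ (n = 4/9 - ⅑*10 = 4/9 - 10/9 = -⅔ ≈ -0.66667)
z = -251/3 (z = 3 - (19 + 7)*(4 - ⅔) = 3 - 26*10/3 = 3 - 1*260/3 = 3 - 260/3 = -251/3 ≈ -83.667)
f = 251/3 (f = -1*(-251/3) = 251/3 ≈ 83.667)
((5 + 9)*(X - 2))*f = ((5 + 9)*(-9 - 2))*(251/3) = (14*(-11))*(251/3) = -154*251/3 = -38654/3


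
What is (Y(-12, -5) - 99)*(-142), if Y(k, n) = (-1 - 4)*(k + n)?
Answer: 1988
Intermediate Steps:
Y(k, n) = -5*k - 5*n (Y(k, n) = -5*(k + n) = -5*k - 5*n)
(Y(-12, -5) - 99)*(-142) = ((-5*(-12) - 5*(-5)) - 99)*(-142) = ((60 + 25) - 99)*(-142) = (85 - 99)*(-142) = -14*(-142) = 1988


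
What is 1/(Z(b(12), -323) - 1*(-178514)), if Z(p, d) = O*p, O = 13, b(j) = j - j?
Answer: 1/178514 ≈ 5.6018e-6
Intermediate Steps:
b(j) = 0
Z(p, d) = 13*p
1/(Z(b(12), -323) - 1*(-178514)) = 1/(13*0 - 1*(-178514)) = 1/(0 + 178514) = 1/178514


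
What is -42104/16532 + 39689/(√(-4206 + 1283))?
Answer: -10526/4133 - 39689*I*√2923/2923 ≈ -2.5468 - 734.1*I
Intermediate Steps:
-42104/16532 + 39689/(√(-4206 + 1283)) = -42104*1/16532 + 39689/(√(-2923)) = -10526/4133 + 39689/((I*√2923)) = -10526/4133 + 39689*(-I*√2923/2923) = -10526/4133 - 39689*I*√2923/2923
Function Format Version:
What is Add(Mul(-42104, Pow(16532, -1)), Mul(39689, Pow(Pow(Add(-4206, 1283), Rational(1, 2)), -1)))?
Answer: Add(Rational(-10526, 4133), Mul(Rational(-39689, 2923), I, Pow(2923, Rational(1, 2)))) ≈ Add(-2.5468, Mul(-734.10, I))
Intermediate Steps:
Add(Mul(-42104, Pow(16532, -1)), Mul(39689, Pow(Pow(Add(-4206, 1283), Rational(1, 2)), -1))) = Add(Mul(-42104, Rational(1, 16532)), Mul(39689, Pow(Pow(-2923, Rational(1, 2)), -1))) = Add(Rational(-10526, 4133), Mul(39689, Pow(Mul(I, Pow(2923, Rational(1, 2))), -1))) = Add(Rational(-10526, 4133), Mul(39689, Mul(Rational(-1, 2923), I, Pow(2923, Rational(1, 2))))) = Add(Rational(-10526, 4133), Mul(Rational(-39689, 2923), I, Pow(2923, Rational(1, 2))))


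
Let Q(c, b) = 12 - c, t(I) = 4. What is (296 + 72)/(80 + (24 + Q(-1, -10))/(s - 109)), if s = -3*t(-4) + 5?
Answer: 42688/9243 ≈ 4.6184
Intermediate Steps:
s = -7 (s = -3*4 + 5 = -12 + 5 = -7)
(296 + 72)/(80 + (24 + Q(-1, -10))/(s - 109)) = (296 + 72)/(80 + (24 + (12 - 1*(-1)))/(-7 - 109)) = 368/(80 + (24 + (12 + 1))/(-116)) = 368/(80 + (24 + 13)*(-1/116)) = 368/(80 + 37*(-1/116)) = 368/(80 - 37/116) = 368/(9243/116) = 368*(116/9243) = 42688/9243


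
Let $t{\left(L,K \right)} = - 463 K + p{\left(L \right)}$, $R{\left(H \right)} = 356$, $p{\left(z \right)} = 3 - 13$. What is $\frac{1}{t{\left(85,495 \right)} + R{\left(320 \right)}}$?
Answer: $- \frac{1}{228839} \approx -4.3699 \cdot 10^{-6}$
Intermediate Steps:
$p{\left(z \right)} = -10$ ($p{\left(z \right)} = 3 - 13 = -10$)
$t{\left(L,K \right)} = -10 - 463 K$ ($t{\left(L,K \right)} = - 463 K - 10 = -10 - 463 K$)
$\frac{1}{t{\left(85,495 \right)} + R{\left(320 \right)}} = \frac{1}{\left(-10 - 229185\right) + 356} = \frac{1}{-229195 + 356} = \frac{1}{-228839} = - \frac{1}{228839}$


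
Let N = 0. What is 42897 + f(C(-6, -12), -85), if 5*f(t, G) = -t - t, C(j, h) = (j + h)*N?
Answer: 42897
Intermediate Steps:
C(j, h) = 0 (C(j, h) = (j + h)*0 = (h + j)*0 = 0)
f(t, G) = -2*t/5 (f(t, G) = (-t - t)/5 = (-2*t)/5 = -2*t/5)
42897 + f(C(-6, -12), -85) = 42897 - 2/5*0 = 42897 + 0 = 42897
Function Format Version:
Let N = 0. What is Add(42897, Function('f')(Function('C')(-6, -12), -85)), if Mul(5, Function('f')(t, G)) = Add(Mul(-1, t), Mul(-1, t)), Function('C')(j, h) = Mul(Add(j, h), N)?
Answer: 42897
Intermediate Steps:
Function('C')(j, h) = 0 (Function('C')(j, h) = Mul(Add(j, h), 0) = Mul(Add(h, j), 0) = 0)
Function('f')(t, G) = Mul(Rational(-2, 5), t) (Function('f')(t, G) = Mul(Rational(1, 5), Add(Mul(-1, t), Mul(-1, t))) = Mul(Rational(1, 5), Mul(-2, t)) = Mul(Rational(-2, 5), t))
Add(42897, Function('f')(Function('C')(-6, -12), -85)) = Add(42897, Mul(Rational(-2, 5), 0)) = Add(42897, 0) = 42897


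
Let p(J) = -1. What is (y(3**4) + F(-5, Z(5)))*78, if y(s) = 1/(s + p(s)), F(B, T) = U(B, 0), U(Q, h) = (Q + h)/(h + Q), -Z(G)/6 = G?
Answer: 3159/40 ≈ 78.975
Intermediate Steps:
Z(G) = -6*G
U(Q, h) = 1 (U(Q, h) = (Q + h)/(Q + h) = 1)
F(B, T) = 1
y(s) = 1/(-1 + s) (y(s) = 1/(s - 1) = 1/(-1 + s))
(y(3**4) + F(-5, Z(5)))*78 = (1/(-1 + 3**4) + 1)*78 = (1/(-1 + 81) + 1)*78 = (1/80 + 1)*78 = (81/80)*78 = 3159/40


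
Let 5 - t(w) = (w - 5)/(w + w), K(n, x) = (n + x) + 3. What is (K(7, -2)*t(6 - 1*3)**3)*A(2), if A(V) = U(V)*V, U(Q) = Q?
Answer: 131072/27 ≈ 4854.5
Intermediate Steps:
K(n, x) = 3 + n + x
A(V) = V**2 (A(V) = V*V = V**2)
t(w) = 5 - (-5 + w)/(2*w) (t(w) = 5 - (w - 5)/(w + w) = 5 - (-5 + w)/(2*w))
(K(7, -2)*t(6 - 1*3)**3)*A(2) = ((3 + 7 - 2)*((5 + 9*(6 - 1*3))/(2*(6 - 1*3)))**3)*2**2 = (8*((5 + 9*(6 - 3))/(2*(6 - 3)))**3)*4 = (8*((1/2)*(5 + 9*3)/3)**3)*4 = (8*((1/2)*(1/3)*(5 + 27))**3)*4 = (8*((1/2)*(1/3)*32)**3)*4 = (8*(16/3)**3)*4 = (8*(4096/27))*4 = (32768/27)*4 = 131072/27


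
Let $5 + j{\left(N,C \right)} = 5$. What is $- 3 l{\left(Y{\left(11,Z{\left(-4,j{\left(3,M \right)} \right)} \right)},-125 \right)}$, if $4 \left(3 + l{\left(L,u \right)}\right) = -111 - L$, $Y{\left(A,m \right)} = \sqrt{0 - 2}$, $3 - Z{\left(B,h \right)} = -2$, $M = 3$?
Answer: $\frac{369}{4} + \frac{3 i \sqrt{2}}{4} \approx 92.25 + 1.0607 i$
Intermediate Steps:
$j{\left(N,C \right)} = 0$ ($j{\left(N,C \right)} = -5 + 5 = 0$)
$Z{\left(B,h \right)} = 5$ ($Z{\left(B,h \right)} = 3 - -2 = 3 + 2 = 5$)
$Y{\left(A,m \right)} = i \sqrt{2}$ ($Y{\left(A,m \right)} = \sqrt{-2} = i \sqrt{2}$)
$l{\left(L,u \right)} = - \frac{123}{4} - \frac{L}{4}$ ($l{\left(L,u \right)} = -3 + \frac{-111 - L}{4} = -3 - \left(\frac{111}{4} + \frac{L}{4}\right) = - \frac{123}{4} - \frac{L}{4}$)
$- 3 l{\left(Y{\left(11,Z{\left(-4,j{\left(3,M \right)} \right)} \right)},-125 \right)} = - 3 \left(- \frac{123}{4} - \frac{i \sqrt{2}}{4}\right) = \frac{369}{4} + \frac{3 i \sqrt{2}}{4}$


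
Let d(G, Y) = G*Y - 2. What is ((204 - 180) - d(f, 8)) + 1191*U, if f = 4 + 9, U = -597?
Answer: -711105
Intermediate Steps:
f = 13
d(G, Y) = -2 + G*Y
((204 - 180) - d(f, 8)) + 1191*U = ((204 - 180) - (-2 + 13*8)) + 1191*(-597) = (24 - (-2 + 104)) - 711027 = (24 - 1*102) - 711027 = (24 - 102) - 711027 = -78 - 711027 = -711105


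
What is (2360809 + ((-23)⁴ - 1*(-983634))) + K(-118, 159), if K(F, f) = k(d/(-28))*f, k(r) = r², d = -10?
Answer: 710363639/196 ≈ 3.6243e+6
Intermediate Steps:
K(F, f) = 25*f/196 (K(F, f) = (-10/(-28))²*f = (-10*(-1/28))²*f = (5/14)²*f = 25*f/196)
(2360809 + ((-23)⁴ - 1*(-983634))) + K(-118, 159) = (2360809 + ((-23)⁴ - 1*(-983634))) + (25/196)*159 = (2360809 + (279841 + 983634)) + 3975/196 = (2360809 + 1263475) + 3975/196 = 3624284 + 3975/196 = 710363639/196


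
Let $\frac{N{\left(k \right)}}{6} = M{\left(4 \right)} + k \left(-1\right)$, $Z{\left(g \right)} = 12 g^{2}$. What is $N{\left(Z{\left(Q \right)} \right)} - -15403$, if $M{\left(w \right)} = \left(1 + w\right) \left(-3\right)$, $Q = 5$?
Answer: $13513$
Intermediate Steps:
$M{\left(w \right)} = -3 - 3 w$
$N{\left(k \right)} = -90 - 6 k$ ($N{\left(k \right)} = 6 \left(\left(-3 - 12\right) + k \left(-1\right)\right) = 6 \left(\left(-3 - 12\right) - k\right) = 6 \left(-15 - k\right) = -90 - 6 k$)
$N{\left(Z{\left(Q \right)} \right)} - -15403 = \left(-90 - 6 \cdot 12 \cdot 5^{2}\right) - -15403 = \left(-90 - 6 \cdot 12 \cdot 25\right) + 15403 = \left(-90 - 1800\right) + 15403 = -1890 + 15403 = 13513$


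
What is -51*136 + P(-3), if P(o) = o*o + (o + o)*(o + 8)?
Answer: -6957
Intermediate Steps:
P(o) = o² + 2*o*(8 + o) (P(o) = o² + (2*o)*(8 + o) = o² + 2*o*(8 + o))
-51*136 + P(-3) = -51*136 - 3*(16 + 3*(-3)) = -6936 - 3*(16 - 9) = -6936 - 3*7 = -6936 - 21 = -6957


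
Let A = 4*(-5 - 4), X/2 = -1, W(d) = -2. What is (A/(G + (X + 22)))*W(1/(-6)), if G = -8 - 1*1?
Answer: 72/11 ≈ 6.5455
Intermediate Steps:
X = -2 (X = 2*(-1) = -2)
G = -9 (G = -8 - 1 = -9)
A = -36 (A = 4*(-9) = -36)
(A/(G + (X + 22)))*W(1/(-6)) = (-36/(-9 + (-2 + 22)))*(-2) = (-36/(-9 + 20))*(-2) = (-36/11)*(-2) = ((1/11)*(-36))*(-2) = -36/11*(-2) = 72/11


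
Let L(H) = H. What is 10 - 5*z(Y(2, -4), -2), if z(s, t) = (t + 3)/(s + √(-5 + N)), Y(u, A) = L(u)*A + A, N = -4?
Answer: 530/51 + 5*I/51 ≈ 10.392 + 0.098039*I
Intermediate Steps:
Y(u, A) = A + A*u (Y(u, A) = u*A + A = A*u + A = A + A*u)
z(s, t) = (3 + t)/(s + 3*I) (z(s, t) = (t + 3)/(s + √(-5 - 4)) = (3 + t)/(s + √(-9)) = (3 + t)/(s + 3*I))
10 - 5*z(Y(2, -4), -2) = 10 - 5*(3 - 2)/(-4*(1 + 2) + 3*I) = 10 - 5/(-4*3 + 3*I) = 10 - 5/(-12 + 3*I) = 10 - 5*(-12 - 3*I)/153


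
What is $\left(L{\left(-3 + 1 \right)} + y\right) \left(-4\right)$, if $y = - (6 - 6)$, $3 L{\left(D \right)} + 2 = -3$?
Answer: $\frac{20}{3} \approx 6.6667$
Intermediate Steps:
$L{\left(D \right)} = - \frac{5}{3}$ ($L{\left(D \right)} = - \frac{2}{3} + \frac{1}{3} \left(-3\right) = - \frac{2}{3} - 1 = - \frac{5}{3}$)
$y = 0$ ($y = \left(-1\right) 0 = 0$)
$\left(L{\left(-3 + 1 \right)} + y\right) \left(-4\right) = \left(- \frac{5}{3} + 0\right) \left(-4\right) = \left(- \frac{5}{3}\right) \left(-4\right) = \frac{20}{3}$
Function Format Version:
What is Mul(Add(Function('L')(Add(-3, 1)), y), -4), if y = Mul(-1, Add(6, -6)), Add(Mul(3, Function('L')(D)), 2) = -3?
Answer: Rational(20, 3) ≈ 6.6667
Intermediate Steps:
Function('L')(D) = Rational(-5, 3) (Function('L')(D) = Add(Rational(-2, 3), Mul(Rational(1, 3), -3)) = Add(Rational(-2, 3), -1) = Rational(-5, 3))
y = 0 (y = Mul(-1, 0) = 0)
Mul(Add(Function('L')(Add(-3, 1)), y), -4) = Mul(Add(Rational(-5, 3), 0), -4) = Mul(Rational(-5, 3), -4) = Rational(20, 3)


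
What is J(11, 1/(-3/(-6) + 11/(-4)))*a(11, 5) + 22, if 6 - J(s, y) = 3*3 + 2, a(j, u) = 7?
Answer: -13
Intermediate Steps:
J(s, y) = -5 (J(s, y) = 6 - (3*3 + 2) = 6 - (9 + 2) = 6 - 1*11 = 6 - 11 = -5)
J(11, 1/(-3/(-6) + 11/(-4)))*a(11, 5) + 22 = -5*7 + 22 = -35 + 22 = -13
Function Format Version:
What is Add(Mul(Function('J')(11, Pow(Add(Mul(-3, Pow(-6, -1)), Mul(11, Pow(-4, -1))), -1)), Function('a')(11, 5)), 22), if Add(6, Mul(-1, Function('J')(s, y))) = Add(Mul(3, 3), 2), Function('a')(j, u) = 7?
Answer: -13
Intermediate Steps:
Function('J')(s, y) = -5 (Function('J')(s, y) = Add(6, Mul(-1, Add(Mul(3, 3), 2))) = Add(6, Mul(-1, Add(9, 2))) = Add(6, Mul(-1, 11)) = Add(6, -11) = -5)
Add(Mul(Function('J')(11, Pow(Add(Mul(-3, Pow(-6, -1)), Mul(11, Pow(-4, -1))), -1)), Function('a')(11, 5)), 22) = Add(Mul(-5, 7), 22) = Add(-35, 22) = -13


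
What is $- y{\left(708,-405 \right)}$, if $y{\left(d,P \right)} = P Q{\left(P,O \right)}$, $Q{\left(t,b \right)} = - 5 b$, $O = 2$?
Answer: $-4050$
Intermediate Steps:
$y{\left(d,P \right)} = - 10 P$ ($y{\left(d,P \right)} = P \left(\left(-5\right) 2\right) = P \left(-10\right) = - 10 P$)
$- y{\left(708,-405 \right)} = - \left(-10\right) \left(-405\right) = \left(-1\right) 4050 = -4050$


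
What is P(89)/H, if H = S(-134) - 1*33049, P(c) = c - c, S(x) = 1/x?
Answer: 0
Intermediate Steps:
S(x) = 1/x
P(c) = 0
H = -4428567/134 (H = 1/(-134) - 1*33049 = -1/134 - 33049 = -4428567/134 ≈ -33049.)
P(89)/H = 0/(-4428567/134) = 0*(-134/4428567) = 0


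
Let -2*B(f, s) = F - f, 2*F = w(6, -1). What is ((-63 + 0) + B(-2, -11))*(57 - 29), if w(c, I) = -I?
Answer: -1799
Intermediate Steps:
F = ½ (F = (-1*(-1))/2 = (½)*1 = ½ ≈ 0.50000)
B(f, s) = -¼ + f/2 (B(f, s) = -(½ - f)/2 = -¼ + f/2)
((-63 + 0) + B(-2, -11))*(57 - 29) = ((-63 + 0) + (-¼ + (½)*(-2)))*(57 - 29) = (-63 + (-¼ - 1))*28 = (-63 - 5/4)*28 = -257/4*28 = -1799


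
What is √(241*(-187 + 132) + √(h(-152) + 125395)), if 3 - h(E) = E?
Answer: √(-13255 + 45*√62) ≈ 113.58*I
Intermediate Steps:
h(E) = 3 - E
√(241*(-187 + 132) + √(h(-152) + 125395)) = √(241*(-187 + 132) + √((3 - 1*(-152)) + 125395)) = √(241*(-55) + √((3 + 152) + 125395)) = √(-13255 + √(155 + 125395)) = √(-13255 + √125550) = √(-13255 + 45*√62)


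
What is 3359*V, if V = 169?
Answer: 567671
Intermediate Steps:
3359*V = 3359*169 = 567671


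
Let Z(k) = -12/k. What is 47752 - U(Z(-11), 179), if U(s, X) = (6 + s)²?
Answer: 5771908/121 ≈ 47702.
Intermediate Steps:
47752 - U(Z(-11), 179) = 47752 - (6 - 12/(-11))² = 47752 - (6 - 12*(-1/11))² = 47752 - (6 + 12/11)² = 47752 - (78/11)² = 47752 - 1*6084/121 = 47752 - 6084/121 = 5771908/121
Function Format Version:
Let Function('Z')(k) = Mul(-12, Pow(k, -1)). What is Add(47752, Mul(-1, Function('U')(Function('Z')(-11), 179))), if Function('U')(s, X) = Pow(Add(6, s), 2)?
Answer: Rational(5771908, 121) ≈ 47702.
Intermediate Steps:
Add(47752, Mul(-1, Function('U')(Function('Z')(-11), 179))) = Add(47752, Mul(-1, Pow(Add(6, Mul(-12, Pow(-11, -1))), 2))) = Add(47752, Mul(-1, Pow(Add(6, Mul(-12, Rational(-1, 11))), 2))) = Add(47752, Mul(-1, Pow(Add(6, Rational(12, 11)), 2))) = Add(47752, Mul(-1, Pow(Rational(78, 11), 2))) = Add(47752, Mul(-1, Rational(6084, 121))) = Add(47752, Rational(-6084, 121)) = Rational(5771908, 121)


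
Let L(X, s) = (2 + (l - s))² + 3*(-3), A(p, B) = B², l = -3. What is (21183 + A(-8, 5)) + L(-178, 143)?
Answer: 41935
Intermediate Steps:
L(X, s) = -9 + (-1 - s)² (L(X, s) = (2 + (-3 - s))² + 3*(-3) = (-1 - s)² - 9 = -9 + (-1 - s)²)
(21183 + A(-8, 5)) + L(-178, 143) = (21183 + 5²) + (-9 + (1 + 143)²) = (21183 + 25) + (-9 + 144²) = 21208 + (-9 + 20736) = 21208 + 20727 = 41935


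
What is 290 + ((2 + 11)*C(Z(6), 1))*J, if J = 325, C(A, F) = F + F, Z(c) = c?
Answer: 8740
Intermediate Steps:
C(A, F) = 2*F
290 + ((2 + 11)*C(Z(6), 1))*J = 290 + ((2 + 11)*(2*1))*325 = 290 + (13*2)*325 = 290 + 26*325 = 290 + 8450 = 8740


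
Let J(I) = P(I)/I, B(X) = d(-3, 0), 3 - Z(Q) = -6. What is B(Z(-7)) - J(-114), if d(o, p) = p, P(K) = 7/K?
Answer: -7/12996 ≈ -0.00053863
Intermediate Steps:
Z(Q) = 9 (Z(Q) = 3 - 1*(-6) = 3 + 6 = 9)
B(X) = 0
J(I) = 7/I**2 (J(I) = (7/I)/I = 7/I**2)
B(Z(-7)) - J(-114) = 0 - 7/(-114)**2 = 0 - 7/12996 = -7/12996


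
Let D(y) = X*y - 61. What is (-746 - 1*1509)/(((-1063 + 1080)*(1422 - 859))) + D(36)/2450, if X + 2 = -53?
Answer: -25059161/23448950 ≈ -1.0687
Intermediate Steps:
X = -55 (X = -2 - 53 = -55)
D(y) = -61 - 55*y (D(y) = -55*y - 61 = -61 - 55*y)
(-746 - 1*1509)/(((-1063 + 1080)*(1422 - 859))) + D(36)/2450 = (-746 - 1*1509)/(((-1063 + 1080)*(1422 - 859))) + (-61 - 55*36)/2450 = (-746 - 1509)/((17*563)) + (-61 - 1980)*(1/2450) = -2255/9571 - 2041*1/2450 = -2255*1/9571 - 2041/2450 = -2255/9571 - 2041/2450 = -25059161/23448950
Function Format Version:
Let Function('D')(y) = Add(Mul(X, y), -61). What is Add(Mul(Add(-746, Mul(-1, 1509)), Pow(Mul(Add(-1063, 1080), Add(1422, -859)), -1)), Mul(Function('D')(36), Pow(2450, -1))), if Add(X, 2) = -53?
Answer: Rational(-25059161, 23448950) ≈ -1.0687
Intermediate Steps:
X = -55 (X = Add(-2, -53) = -55)
Function('D')(y) = Add(-61, Mul(-55, y)) (Function('D')(y) = Add(Mul(-55, y), -61) = Add(-61, Mul(-55, y)))
Add(Mul(Add(-746, Mul(-1, 1509)), Pow(Mul(Add(-1063, 1080), Add(1422, -859)), -1)), Mul(Function('D')(36), Pow(2450, -1))) = Add(Mul(Add(-746, Mul(-1, 1509)), Pow(Mul(Add(-1063, 1080), Add(1422, -859)), -1)), Mul(Add(-61, Mul(-55, 36)), Pow(2450, -1))) = Add(Mul(Add(-746, -1509), Pow(Mul(17, 563), -1)), Mul(Add(-61, -1980), Rational(1, 2450))) = Add(Mul(-2255, Pow(9571, -1)), Mul(-2041, Rational(1, 2450))) = Add(Mul(-2255, Rational(1, 9571)), Rational(-2041, 2450)) = Add(Rational(-2255, 9571), Rational(-2041, 2450)) = Rational(-25059161, 23448950)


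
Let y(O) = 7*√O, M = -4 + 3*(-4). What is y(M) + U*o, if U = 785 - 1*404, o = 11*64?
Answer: 268224 + 28*I ≈ 2.6822e+5 + 28.0*I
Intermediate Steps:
M = -16 (M = -4 - 12 = -16)
o = 704
U = 381 (U = 785 - 404 = 381)
y(M) + U*o = 7*√(-16) + 381*704 = 7*(4*I) + 268224 = 28*I + 268224 = 268224 + 28*I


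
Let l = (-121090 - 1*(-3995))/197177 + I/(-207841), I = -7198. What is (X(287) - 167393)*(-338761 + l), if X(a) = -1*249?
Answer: 2327364654673242686692/40981464857 ≈ 5.6791e+10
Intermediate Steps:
X(a) = -249
l = -22917861849/40981464857 (l = (-121090 - 1*(-3995))/197177 - 7198/(-207841) = (-121090 + 3995)*(1/197177) - 7198*(-1/207841) = -117095*1/197177 + 7198/207841 = -117095/197177 + 7198/207841 = -22917861849/40981464857 ≈ -0.55923)
(X(287) - 167393)*(-338761 + l) = (-249 - 167393)*(-338761 - 22917861849/40981464857) = -167642*(-13882944934284026/40981464857) = 2327364654673242686692/40981464857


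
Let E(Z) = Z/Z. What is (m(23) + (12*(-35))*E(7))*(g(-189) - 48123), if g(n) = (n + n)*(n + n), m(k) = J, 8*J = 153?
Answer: -303898527/8 ≈ -3.7987e+7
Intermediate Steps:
E(Z) = 1
J = 153/8 (J = (⅛)*153 = 153/8 ≈ 19.125)
m(k) = 153/8
g(n) = 4*n² (g(n) = (2*n)*(2*n) = 4*n²)
(m(23) + (12*(-35))*E(7))*(g(-189) - 48123) = (153/8 + (12*(-35))*1)*(4*(-189)² - 48123) = (153/8 - 420*1)*(4*35721 - 48123) = (153/8 - 420)*(142884 - 48123) = -3207/8*94761 = -303898527/8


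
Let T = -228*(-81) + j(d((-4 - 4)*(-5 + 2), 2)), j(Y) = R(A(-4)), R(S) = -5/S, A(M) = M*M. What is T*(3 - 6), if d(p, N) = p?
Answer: -886449/16 ≈ -55403.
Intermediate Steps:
A(M) = M²
j(Y) = -5/16 (j(Y) = -5/((-4)²) = -5/16)
T = 295483/16 (T = -228*(-81) - 5/16 = 18468 - 5/16 = 295483/16 ≈ 18468.)
T*(3 - 6) = 295483*(3 - 6)/16 = (295483/16)*(-3) = -886449/16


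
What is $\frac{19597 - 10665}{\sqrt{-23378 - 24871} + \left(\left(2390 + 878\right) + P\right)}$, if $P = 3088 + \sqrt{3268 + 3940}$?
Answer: $\frac{8932}{6356 + 2 \sqrt{1802} + 3 i \sqrt{5361}} \approx 1.3852 - 0.047238 i$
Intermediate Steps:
$P = 3088 + 2 \sqrt{1802}$ ($P = 3088 + \sqrt{7208} = 3088 + 2 \sqrt{1802} \approx 3172.9$)
$\frac{19597 - 10665}{\sqrt{-23378 - 24871} + \left(\left(2390 + 878\right) + P\right)} = \frac{19597 - 10665}{\sqrt{-23378 - 24871} + \left(\left(2390 + 878\right) + \left(3088 + 2 \sqrt{1802}\right)\right)} = \frac{8932}{\sqrt{-48249} + \left(3268 + \left(3088 + 2 \sqrt{1802}\right)\right)} = \frac{8932}{3 i \sqrt{5361} + \left(6356 + 2 \sqrt{1802}\right)} = \frac{8932}{6356 + 2 \sqrt{1802} + 3 i \sqrt{5361}}$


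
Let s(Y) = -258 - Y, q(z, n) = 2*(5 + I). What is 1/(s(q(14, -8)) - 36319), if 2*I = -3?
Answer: -1/36584 ≈ -2.7334e-5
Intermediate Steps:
I = -3/2 (I = (1/2)*(-3) = -3/2 ≈ -1.5000)
q(z, n) = 7 (q(z, n) = 2*(5 - 3/2) = 2*(7/2) = 7)
1/(s(q(14, -8)) - 36319) = 1/((-258 - 1*7) - 36319) = 1/((-258 - 7) - 36319) = 1/(-265 - 36319) = 1/(-36584) = -1/36584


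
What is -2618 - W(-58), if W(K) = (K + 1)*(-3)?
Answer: -2789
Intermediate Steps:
W(K) = -3 - 3*K (W(K) = (1 + K)*(-3) = -3 - 3*K)
-2618 - W(-58) = -2618 - (-3 - 3*(-58)) = -2618 - (-3 + 174) = -2618 - 1*171 = -2618 - 171 = -2789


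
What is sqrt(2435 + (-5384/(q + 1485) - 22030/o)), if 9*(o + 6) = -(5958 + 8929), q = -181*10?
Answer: sqrt(2324738643640777)/971165 ≈ 49.647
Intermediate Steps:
q = -1810
o = -14941/9 (o = -6 + (-(5958 + 8929))/9 = -6 + (-1*14887)/9 = -6 + (1/9)*(-14887) = -6 - 14887/9 = -14941/9 ≈ -1660.1)
sqrt(2435 + (-5384/(q + 1485) - 22030/o)) = sqrt(2435 + (-5384/(-1810 + 1485) - 22030/(-14941/9))) = sqrt(2435 + (-5384/(-325) - 22030*(-9/14941))) = sqrt(2435 + (-5384*(-1/325) + 198270/14941)) = sqrt(2435 + (5384/325 + 198270/14941)) = sqrt(2435 + 144880094/4855825) = sqrt(11968813969/4855825) = sqrt(2324738643640777)/971165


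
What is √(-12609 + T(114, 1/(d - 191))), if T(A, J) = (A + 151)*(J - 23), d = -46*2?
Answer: I*√1498059651/283 ≈ 136.77*I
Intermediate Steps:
d = -92
T(A, J) = (-23 + J)*(151 + A) (T(A, J) = (151 + A)*(-23 + J) = (-23 + J)*(151 + A))
√(-12609 + T(114, 1/(d - 191))) = √(-12609 + (-3473 - 23*114 + 151/(-92 - 191) + 114/(-92 - 191))) = √(-12609 + (-3473 - 2622 + 151/(-283) + 114/(-283))) = √(-12609 + (-3473 - 2622 + 151*(-1/283) + 114*(-1/283))) = √(-12609 + (-3473 - 2622 - 151/283 - 114/283)) = √(-12609 - 1725150/283) = √(-5293497/283) = I*√1498059651/283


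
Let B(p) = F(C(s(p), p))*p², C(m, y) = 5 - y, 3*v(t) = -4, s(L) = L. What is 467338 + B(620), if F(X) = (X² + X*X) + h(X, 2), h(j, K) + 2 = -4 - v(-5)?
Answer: 872334160414/3 ≈ 2.9078e+11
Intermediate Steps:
v(t) = -4/3 (v(t) = (⅓)*(-4) = -4/3)
h(j, K) = -14/3 (h(j, K) = -2 + (-4 - 1*(-4/3)) = -2 + (-4 + 4/3) = -2 - 8/3 = -14/3)
F(X) = -14/3 + 2*X² (F(X) = (X² + X*X) - 14/3 = (X² + X²) - 14/3 = 2*X² - 14/3 = -14/3 + 2*X²)
B(p) = p²*(-14/3 + 2*(5 - p)²) (B(p) = (-14/3 + 2*(5 - p)²)*p² = p²*(-14/3 + 2*(5 - p)²))
467338 + B(620) = 467338 + 620²*(-14/3 + 2*(-5 + 620)²) = 467338 + 384400*(-14/3 + 2*615²) = 467338 + 384400*(-14/3 + 2*378225) = 467338 + 384400*(-14/3 + 756450) = 467338 + 384400*(2269336/3) = 467338 + 872332758400/3 = 872334160414/3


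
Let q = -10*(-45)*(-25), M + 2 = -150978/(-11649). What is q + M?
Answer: -43641190/3883 ≈ -11239.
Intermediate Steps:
M = 42560/3883 (M = -2 - 150978/(-11649) = -2 - 150978*(-1/11649) = -2 + 50326/3883 = 42560/3883 ≈ 10.961)
q = -11250 (q = 450*(-25) = -11250)
q + M = -11250 + 42560/3883 = -43641190/3883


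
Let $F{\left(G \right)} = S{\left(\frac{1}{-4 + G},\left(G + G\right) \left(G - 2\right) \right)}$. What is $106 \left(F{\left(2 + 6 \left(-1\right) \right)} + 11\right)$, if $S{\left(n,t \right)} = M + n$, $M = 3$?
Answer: $\frac{5883}{4} \approx 1470.8$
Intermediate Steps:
$S{\left(n,t \right)} = 3 + n$
$F{\left(G \right)} = 3 + \frac{1}{-4 + G}$
$106 \left(F{\left(2 + 6 \left(-1\right) \right)} + 11\right) = 106 \left(\frac{-11 + 3 \left(2 + 6 \left(-1\right)\right)}{-4 + \left(2 + 6 \left(-1\right)\right)} + 11\right) = 106 \left(\frac{-11 + 3 \left(2 - 6\right)}{-4 + \left(2 - 6\right)} + 11\right) = 106 \left(\frac{-11 + 3 \left(-4\right)}{-4 - 4} + 11\right) = 106 \left(\frac{-11 - 12}{-8} + 11\right) = 106 \left(\left(- \frac{1}{8}\right) \left(-23\right) + 11\right) = 106 \left(\frac{23}{8} + 11\right) = 106 \cdot \frac{111}{8} = \frac{5883}{4}$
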